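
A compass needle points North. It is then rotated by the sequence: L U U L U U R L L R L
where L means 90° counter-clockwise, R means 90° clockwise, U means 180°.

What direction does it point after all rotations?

Start: North
  L (left (90° counter-clockwise)) -> West
  U (U-turn (180°)) -> East
  U (U-turn (180°)) -> West
  L (left (90° counter-clockwise)) -> South
  U (U-turn (180°)) -> North
  U (U-turn (180°)) -> South
  R (right (90° clockwise)) -> West
  L (left (90° counter-clockwise)) -> South
  L (left (90° counter-clockwise)) -> East
  R (right (90° clockwise)) -> South
  L (left (90° counter-clockwise)) -> East
Final: East

Answer: Final heading: East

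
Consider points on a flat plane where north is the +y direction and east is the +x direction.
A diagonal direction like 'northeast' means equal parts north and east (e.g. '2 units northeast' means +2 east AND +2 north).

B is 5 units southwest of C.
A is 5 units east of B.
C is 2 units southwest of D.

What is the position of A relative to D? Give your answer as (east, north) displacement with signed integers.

Answer: A is at (east=-2, north=-7) relative to D.

Derivation:
Place D at the origin (east=0, north=0).
  C is 2 units southwest of D: delta (east=-2, north=-2); C at (east=-2, north=-2).
  B is 5 units southwest of C: delta (east=-5, north=-5); B at (east=-7, north=-7).
  A is 5 units east of B: delta (east=+5, north=+0); A at (east=-2, north=-7).
Therefore A relative to D: (east=-2, north=-7).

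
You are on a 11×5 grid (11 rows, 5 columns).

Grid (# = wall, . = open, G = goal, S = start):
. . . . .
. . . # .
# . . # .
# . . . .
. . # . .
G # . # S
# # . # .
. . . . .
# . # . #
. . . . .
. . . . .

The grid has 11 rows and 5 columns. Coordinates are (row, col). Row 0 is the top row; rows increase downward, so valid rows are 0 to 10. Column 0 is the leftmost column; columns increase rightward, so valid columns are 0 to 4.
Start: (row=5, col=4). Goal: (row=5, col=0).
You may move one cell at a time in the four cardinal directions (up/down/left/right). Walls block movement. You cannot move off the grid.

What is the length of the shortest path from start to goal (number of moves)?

BFS from (row=5, col=4) until reaching (row=5, col=0):
  Distance 0: (row=5, col=4)
  Distance 1: (row=4, col=4), (row=6, col=4)
  Distance 2: (row=3, col=4), (row=4, col=3), (row=7, col=4)
  Distance 3: (row=2, col=4), (row=3, col=3), (row=7, col=3)
  Distance 4: (row=1, col=4), (row=3, col=2), (row=7, col=2), (row=8, col=3)
  Distance 5: (row=0, col=4), (row=2, col=2), (row=3, col=1), (row=6, col=2), (row=7, col=1), (row=9, col=3)
  Distance 6: (row=0, col=3), (row=1, col=2), (row=2, col=1), (row=4, col=1), (row=5, col=2), (row=7, col=0), (row=8, col=1), (row=9, col=2), (row=9, col=4), (row=10, col=3)
  Distance 7: (row=0, col=2), (row=1, col=1), (row=4, col=0), (row=9, col=1), (row=10, col=2), (row=10, col=4)
  Distance 8: (row=0, col=1), (row=1, col=0), (row=5, col=0), (row=9, col=0), (row=10, col=1)  <- goal reached here
One shortest path (8 moves): (row=5, col=4) -> (row=4, col=4) -> (row=4, col=3) -> (row=3, col=3) -> (row=3, col=2) -> (row=3, col=1) -> (row=4, col=1) -> (row=4, col=0) -> (row=5, col=0)

Answer: Shortest path length: 8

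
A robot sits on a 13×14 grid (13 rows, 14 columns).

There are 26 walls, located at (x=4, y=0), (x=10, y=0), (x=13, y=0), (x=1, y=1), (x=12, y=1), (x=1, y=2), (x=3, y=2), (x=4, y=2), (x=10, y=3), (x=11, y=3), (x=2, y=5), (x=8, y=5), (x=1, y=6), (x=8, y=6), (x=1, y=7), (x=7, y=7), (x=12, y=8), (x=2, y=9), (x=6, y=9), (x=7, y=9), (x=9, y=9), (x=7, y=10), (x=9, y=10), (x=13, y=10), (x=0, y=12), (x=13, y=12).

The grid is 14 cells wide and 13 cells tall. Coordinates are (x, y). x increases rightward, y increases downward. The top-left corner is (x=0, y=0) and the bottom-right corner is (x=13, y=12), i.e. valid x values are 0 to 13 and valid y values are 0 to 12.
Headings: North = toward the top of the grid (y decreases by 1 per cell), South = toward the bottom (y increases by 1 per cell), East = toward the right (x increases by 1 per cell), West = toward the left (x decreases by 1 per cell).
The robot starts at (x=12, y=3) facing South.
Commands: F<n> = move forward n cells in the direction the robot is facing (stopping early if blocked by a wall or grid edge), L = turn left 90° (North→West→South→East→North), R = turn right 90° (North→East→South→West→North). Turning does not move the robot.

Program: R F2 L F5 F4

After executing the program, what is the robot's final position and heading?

Answer: Final position: (x=12, y=7), facing South

Derivation:
Start: (x=12, y=3), facing South
  R: turn right, now facing West
  F2: move forward 0/2 (blocked), now at (x=12, y=3)
  L: turn left, now facing South
  F5: move forward 4/5 (blocked), now at (x=12, y=7)
  F4: move forward 0/4 (blocked), now at (x=12, y=7)
Final: (x=12, y=7), facing South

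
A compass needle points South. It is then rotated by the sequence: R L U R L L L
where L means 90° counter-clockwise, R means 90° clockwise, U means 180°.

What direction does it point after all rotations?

Start: South
  R (right (90° clockwise)) -> West
  L (left (90° counter-clockwise)) -> South
  U (U-turn (180°)) -> North
  R (right (90° clockwise)) -> East
  L (left (90° counter-clockwise)) -> North
  L (left (90° counter-clockwise)) -> West
  L (left (90° counter-clockwise)) -> South
Final: South

Answer: Final heading: South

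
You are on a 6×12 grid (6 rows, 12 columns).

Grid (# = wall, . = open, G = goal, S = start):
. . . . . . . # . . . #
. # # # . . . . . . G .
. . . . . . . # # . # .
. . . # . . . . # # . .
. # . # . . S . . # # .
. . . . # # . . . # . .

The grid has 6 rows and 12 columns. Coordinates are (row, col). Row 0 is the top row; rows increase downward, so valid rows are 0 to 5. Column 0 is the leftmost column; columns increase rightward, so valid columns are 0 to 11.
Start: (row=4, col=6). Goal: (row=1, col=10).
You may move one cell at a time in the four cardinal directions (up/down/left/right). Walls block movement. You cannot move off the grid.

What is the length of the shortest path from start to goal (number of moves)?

BFS from (row=4, col=6) until reaching (row=1, col=10):
  Distance 0: (row=4, col=6)
  Distance 1: (row=3, col=6), (row=4, col=5), (row=4, col=7), (row=5, col=6)
  Distance 2: (row=2, col=6), (row=3, col=5), (row=3, col=7), (row=4, col=4), (row=4, col=8), (row=5, col=7)
  Distance 3: (row=1, col=6), (row=2, col=5), (row=3, col=4), (row=5, col=8)
  Distance 4: (row=0, col=6), (row=1, col=5), (row=1, col=7), (row=2, col=4)
  Distance 5: (row=0, col=5), (row=1, col=4), (row=1, col=8), (row=2, col=3)
  Distance 6: (row=0, col=4), (row=0, col=8), (row=1, col=9), (row=2, col=2)
  Distance 7: (row=0, col=3), (row=0, col=9), (row=1, col=10), (row=2, col=1), (row=2, col=9), (row=3, col=2)  <- goal reached here
One shortest path (7 moves): (row=4, col=6) -> (row=3, col=6) -> (row=2, col=6) -> (row=1, col=6) -> (row=1, col=7) -> (row=1, col=8) -> (row=1, col=9) -> (row=1, col=10)

Answer: Shortest path length: 7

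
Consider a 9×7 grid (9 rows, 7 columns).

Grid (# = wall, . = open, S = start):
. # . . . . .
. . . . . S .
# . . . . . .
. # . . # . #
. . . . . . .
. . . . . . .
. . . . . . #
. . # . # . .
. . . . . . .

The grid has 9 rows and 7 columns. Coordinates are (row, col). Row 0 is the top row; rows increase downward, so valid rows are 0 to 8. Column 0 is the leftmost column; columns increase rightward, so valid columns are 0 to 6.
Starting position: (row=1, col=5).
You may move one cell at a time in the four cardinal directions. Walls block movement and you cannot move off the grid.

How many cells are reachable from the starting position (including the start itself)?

Answer: Reachable cells: 55

Derivation:
BFS flood-fill from (row=1, col=5):
  Distance 0: (row=1, col=5)
  Distance 1: (row=0, col=5), (row=1, col=4), (row=1, col=6), (row=2, col=5)
  Distance 2: (row=0, col=4), (row=0, col=6), (row=1, col=3), (row=2, col=4), (row=2, col=6), (row=3, col=5)
  Distance 3: (row=0, col=3), (row=1, col=2), (row=2, col=3), (row=4, col=5)
  Distance 4: (row=0, col=2), (row=1, col=1), (row=2, col=2), (row=3, col=3), (row=4, col=4), (row=4, col=6), (row=5, col=5)
  Distance 5: (row=1, col=0), (row=2, col=1), (row=3, col=2), (row=4, col=3), (row=5, col=4), (row=5, col=6), (row=6, col=5)
  Distance 6: (row=0, col=0), (row=4, col=2), (row=5, col=3), (row=6, col=4), (row=7, col=5)
  Distance 7: (row=4, col=1), (row=5, col=2), (row=6, col=3), (row=7, col=6), (row=8, col=5)
  Distance 8: (row=4, col=0), (row=5, col=1), (row=6, col=2), (row=7, col=3), (row=8, col=4), (row=8, col=6)
  Distance 9: (row=3, col=0), (row=5, col=0), (row=6, col=1), (row=8, col=3)
  Distance 10: (row=6, col=0), (row=7, col=1), (row=8, col=2)
  Distance 11: (row=7, col=0), (row=8, col=1)
  Distance 12: (row=8, col=0)
Total reachable: 55 (grid has 55 open cells total)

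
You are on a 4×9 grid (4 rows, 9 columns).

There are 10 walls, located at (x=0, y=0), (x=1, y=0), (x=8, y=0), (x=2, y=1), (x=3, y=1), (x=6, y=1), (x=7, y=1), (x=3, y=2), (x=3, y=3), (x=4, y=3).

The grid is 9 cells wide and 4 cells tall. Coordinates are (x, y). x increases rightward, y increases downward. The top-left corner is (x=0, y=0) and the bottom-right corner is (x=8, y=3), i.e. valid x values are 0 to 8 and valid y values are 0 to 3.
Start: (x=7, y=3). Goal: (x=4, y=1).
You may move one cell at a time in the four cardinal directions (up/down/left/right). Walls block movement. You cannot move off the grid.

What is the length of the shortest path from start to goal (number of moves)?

Answer: Shortest path length: 5

Derivation:
BFS from (x=7, y=3) until reaching (x=4, y=1):
  Distance 0: (x=7, y=3)
  Distance 1: (x=7, y=2), (x=6, y=3), (x=8, y=3)
  Distance 2: (x=6, y=2), (x=8, y=2), (x=5, y=3)
  Distance 3: (x=8, y=1), (x=5, y=2)
  Distance 4: (x=5, y=1), (x=4, y=2)
  Distance 5: (x=5, y=0), (x=4, y=1)  <- goal reached here
One shortest path (5 moves): (x=7, y=3) -> (x=6, y=3) -> (x=5, y=3) -> (x=5, y=2) -> (x=4, y=2) -> (x=4, y=1)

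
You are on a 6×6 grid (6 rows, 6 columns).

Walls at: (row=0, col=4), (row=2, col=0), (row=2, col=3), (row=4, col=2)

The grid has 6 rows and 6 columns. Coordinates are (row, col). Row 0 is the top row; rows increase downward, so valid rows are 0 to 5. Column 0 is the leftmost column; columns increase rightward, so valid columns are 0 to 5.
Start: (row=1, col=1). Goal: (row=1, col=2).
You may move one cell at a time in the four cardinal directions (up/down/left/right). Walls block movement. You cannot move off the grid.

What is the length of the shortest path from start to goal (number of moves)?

BFS from (row=1, col=1) until reaching (row=1, col=2):
  Distance 0: (row=1, col=1)
  Distance 1: (row=0, col=1), (row=1, col=0), (row=1, col=2), (row=2, col=1)  <- goal reached here
One shortest path (1 moves): (row=1, col=1) -> (row=1, col=2)

Answer: Shortest path length: 1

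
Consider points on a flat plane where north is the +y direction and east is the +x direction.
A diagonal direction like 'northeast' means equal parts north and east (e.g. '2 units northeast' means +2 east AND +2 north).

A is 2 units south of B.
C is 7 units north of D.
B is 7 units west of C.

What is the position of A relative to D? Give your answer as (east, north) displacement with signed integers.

Answer: A is at (east=-7, north=5) relative to D.

Derivation:
Place D at the origin (east=0, north=0).
  C is 7 units north of D: delta (east=+0, north=+7); C at (east=0, north=7).
  B is 7 units west of C: delta (east=-7, north=+0); B at (east=-7, north=7).
  A is 2 units south of B: delta (east=+0, north=-2); A at (east=-7, north=5).
Therefore A relative to D: (east=-7, north=5).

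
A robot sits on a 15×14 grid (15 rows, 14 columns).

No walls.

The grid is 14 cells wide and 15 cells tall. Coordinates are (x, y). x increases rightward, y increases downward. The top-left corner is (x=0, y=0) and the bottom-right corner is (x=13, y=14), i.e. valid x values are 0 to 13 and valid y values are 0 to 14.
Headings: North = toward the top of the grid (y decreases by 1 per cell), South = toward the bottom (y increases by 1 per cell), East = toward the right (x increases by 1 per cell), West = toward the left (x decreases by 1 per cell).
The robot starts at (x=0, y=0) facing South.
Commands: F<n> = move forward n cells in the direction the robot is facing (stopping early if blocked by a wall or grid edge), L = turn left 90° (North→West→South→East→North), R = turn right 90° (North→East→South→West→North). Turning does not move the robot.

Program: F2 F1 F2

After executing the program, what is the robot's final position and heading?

Start: (x=0, y=0), facing South
  F2: move forward 2, now at (x=0, y=2)
  F1: move forward 1, now at (x=0, y=3)
  F2: move forward 2, now at (x=0, y=5)
Final: (x=0, y=5), facing South

Answer: Final position: (x=0, y=5), facing South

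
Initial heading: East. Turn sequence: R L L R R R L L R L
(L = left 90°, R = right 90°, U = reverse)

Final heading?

Answer: Final heading: East

Derivation:
Start: East
  R (right (90° clockwise)) -> South
  L (left (90° counter-clockwise)) -> East
  L (left (90° counter-clockwise)) -> North
  R (right (90° clockwise)) -> East
  R (right (90° clockwise)) -> South
  R (right (90° clockwise)) -> West
  L (left (90° counter-clockwise)) -> South
  L (left (90° counter-clockwise)) -> East
  R (right (90° clockwise)) -> South
  L (left (90° counter-clockwise)) -> East
Final: East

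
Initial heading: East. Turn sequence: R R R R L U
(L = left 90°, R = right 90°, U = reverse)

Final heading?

Answer: Final heading: South

Derivation:
Start: East
  R (right (90° clockwise)) -> South
  R (right (90° clockwise)) -> West
  R (right (90° clockwise)) -> North
  R (right (90° clockwise)) -> East
  L (left (90° counter-clockwise)) -> North
  U (U-turn (180°)) -> South
Final: South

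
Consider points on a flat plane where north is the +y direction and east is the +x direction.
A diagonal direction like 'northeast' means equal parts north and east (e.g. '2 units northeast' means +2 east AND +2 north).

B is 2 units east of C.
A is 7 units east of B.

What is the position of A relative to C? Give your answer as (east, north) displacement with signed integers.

Answer: A is at (east=9, north=0) relative to C.

Derivation:
Place C at the origin (east=0, north=0).
  B is 2 units east of C: delta (east=+2, north=+0); B at (east=2, north=0).
  A is 7 units east of B: delta (east=+7, north=+0); A at (east=9, north=0).
Therefore A relative to C: (east=9, north=0).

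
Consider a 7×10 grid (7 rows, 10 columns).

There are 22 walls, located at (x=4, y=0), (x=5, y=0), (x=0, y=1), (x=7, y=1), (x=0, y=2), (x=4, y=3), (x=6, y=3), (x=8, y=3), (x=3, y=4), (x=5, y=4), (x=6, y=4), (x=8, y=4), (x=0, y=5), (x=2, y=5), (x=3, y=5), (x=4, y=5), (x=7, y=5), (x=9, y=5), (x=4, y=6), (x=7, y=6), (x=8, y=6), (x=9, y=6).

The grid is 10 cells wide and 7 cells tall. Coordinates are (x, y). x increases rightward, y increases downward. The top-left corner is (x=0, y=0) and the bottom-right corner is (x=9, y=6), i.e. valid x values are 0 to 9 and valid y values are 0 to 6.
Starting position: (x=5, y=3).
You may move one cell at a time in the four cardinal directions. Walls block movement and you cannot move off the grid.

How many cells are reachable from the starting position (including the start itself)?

Answer: Reachable cells: 42

Derivation:
BFS flood-fill from (x=5, y=3):
  Distance 0: (x=5, y=3)
  Distance 1: (x=5, y=2)
  Distance 2: (x=5, y=1), (x=4, y=2), (x=6, y=2)
  Distance 3: (x=4, y=1), (x=6, y=1), (x=3, y=2), (x=7, y=2)
  Distance 4: (x=6, y=0), (x=3, y=1), (x=2, y=2), (x=8, y=2), (x=3, y=3), (x=7, y=3)
  Distance 5: (x=3, y=0), (x=7, y=0), (x=2, y=1), (x=8, y=1), (x=1, y=2), (x=9, y=2), (x=2, y=3), (x=7, y=4)
  Distance 6: (x=2, y=0), (x=8, y=0), (x=1, y=1), (x=9, y=1), (x=1, y=3), (x=9, y=3), (x=2, y=4)
  Distance 7: (x=1, y=0), (x=9, y=0), (x=0, y=3), (x=1, y=4), (x=9, y=4)
  Distance 8: (x=0, y=0), (x=0, y=4), (x=1, y=5)
  Distance 9: (x=1, y=6)
  Distance 10: (x=0, y=6), (x=2, y=6)
  Distance 11: (x=3, y=6)
Total reachable: 42 (grid has 48 open cells total)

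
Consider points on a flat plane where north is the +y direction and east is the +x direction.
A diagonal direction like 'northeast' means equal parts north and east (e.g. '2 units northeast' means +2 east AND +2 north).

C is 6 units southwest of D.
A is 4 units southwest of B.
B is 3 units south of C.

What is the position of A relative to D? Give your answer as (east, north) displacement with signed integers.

Answer: A is at (east=-10, north=-13) relative to D.

Derivation:
Place D at the origin (east=0, north=0).
  C is 6 units southwest of D: delta (east=-6, north=-6); C at (east=-6, north=-6).
  B is 3 units south of C: delta (east=+0, north=-3); B at (east=-6, north=-9).
  A is 4 units southwest of B: delta (east=-4, north=-4); A at (east=-10, north=-13).
Therefore A relative to D: (east=-10, north=-13).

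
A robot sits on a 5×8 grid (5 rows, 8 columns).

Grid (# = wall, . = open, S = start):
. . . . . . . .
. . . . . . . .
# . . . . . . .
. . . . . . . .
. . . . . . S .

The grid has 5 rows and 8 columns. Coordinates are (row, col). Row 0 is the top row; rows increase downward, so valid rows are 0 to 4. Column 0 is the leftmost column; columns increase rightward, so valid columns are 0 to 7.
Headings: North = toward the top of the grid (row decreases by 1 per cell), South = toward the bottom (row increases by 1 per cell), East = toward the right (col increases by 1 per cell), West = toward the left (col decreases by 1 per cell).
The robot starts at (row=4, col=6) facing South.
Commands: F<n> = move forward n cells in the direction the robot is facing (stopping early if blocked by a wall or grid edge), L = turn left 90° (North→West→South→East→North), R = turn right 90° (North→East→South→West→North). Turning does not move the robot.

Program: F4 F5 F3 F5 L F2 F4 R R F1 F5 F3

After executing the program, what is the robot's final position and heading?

Start: (row=4, col=6), facing South
  F4: move forward 0/4 (blocked), now at (row=4, col=6)
  F5: move forward 0/5 (blocked), now at (row=4, col=6)
  F3: move forward 0/3 (blocked), now at (row=4, col=6)
  F5: move forward 0/5 (blocked), now at (row=4, col=6)
  L: turn left, now facing East
  F2: move forward 1/2 (blocked), now at (row=4, col=7)
  F4: move forward 0/4 (blocked), now at (row=4, col=7)
  R: turn right, now facing South
  R: turn right, now facing West
  F1: move forward 1, now at (row=4, col=6)
  F5: move forward 5, now at (row=4, col=1)
  F3: move forward 1/3 (blocked), now at (row=4, col=0)
Final: (row=4, col=0), facing West

Answer: Final position: (row=4, col=0), facing West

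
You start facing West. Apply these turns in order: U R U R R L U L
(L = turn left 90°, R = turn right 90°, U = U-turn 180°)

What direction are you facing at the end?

Start: West
  U (U-turn (180°)) -> East
  R (right (90° clockwise)) -> South
  U (U-turn (180°)) -> North
  R (right (90° clockwise)) -> East
  R (right (90° clockwise)) -> South
  L (left (90° counter-clockwise)) -> East
  U (U-turn (180°)) -> West
  L (left (90° counter-clockwise)) -> South
Final: South

Answer: Final heading: South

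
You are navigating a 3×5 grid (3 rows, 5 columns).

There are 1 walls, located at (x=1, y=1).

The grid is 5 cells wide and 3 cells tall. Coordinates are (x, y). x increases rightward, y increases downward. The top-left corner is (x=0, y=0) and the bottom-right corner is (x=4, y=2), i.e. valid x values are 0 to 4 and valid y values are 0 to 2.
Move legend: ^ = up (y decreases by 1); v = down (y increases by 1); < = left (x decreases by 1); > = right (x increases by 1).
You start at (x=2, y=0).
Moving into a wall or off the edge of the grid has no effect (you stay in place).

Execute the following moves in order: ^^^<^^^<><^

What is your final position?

Answer: Final position: (x=0, y=0)

Derivation:
Start: (x=2, y=0)
  [×3]^ (up): blocked, stay at (x=2, y=0)
  < (left): (x=2, y=0) -> (x=1, y=0)
  [×3]^ (up): blocked, stay at (x=1, y=0)
  < (left): (x=1, y=0) -> (x=0, y=0)
  > (right): (x=0, y=0) -> (x=1, y=0)
  < (left): (x=1, y=0) -> (x=0, y=0)
  ^ (up): blocked, stay at (x=0, y=0)
Final: (x=0, y=0)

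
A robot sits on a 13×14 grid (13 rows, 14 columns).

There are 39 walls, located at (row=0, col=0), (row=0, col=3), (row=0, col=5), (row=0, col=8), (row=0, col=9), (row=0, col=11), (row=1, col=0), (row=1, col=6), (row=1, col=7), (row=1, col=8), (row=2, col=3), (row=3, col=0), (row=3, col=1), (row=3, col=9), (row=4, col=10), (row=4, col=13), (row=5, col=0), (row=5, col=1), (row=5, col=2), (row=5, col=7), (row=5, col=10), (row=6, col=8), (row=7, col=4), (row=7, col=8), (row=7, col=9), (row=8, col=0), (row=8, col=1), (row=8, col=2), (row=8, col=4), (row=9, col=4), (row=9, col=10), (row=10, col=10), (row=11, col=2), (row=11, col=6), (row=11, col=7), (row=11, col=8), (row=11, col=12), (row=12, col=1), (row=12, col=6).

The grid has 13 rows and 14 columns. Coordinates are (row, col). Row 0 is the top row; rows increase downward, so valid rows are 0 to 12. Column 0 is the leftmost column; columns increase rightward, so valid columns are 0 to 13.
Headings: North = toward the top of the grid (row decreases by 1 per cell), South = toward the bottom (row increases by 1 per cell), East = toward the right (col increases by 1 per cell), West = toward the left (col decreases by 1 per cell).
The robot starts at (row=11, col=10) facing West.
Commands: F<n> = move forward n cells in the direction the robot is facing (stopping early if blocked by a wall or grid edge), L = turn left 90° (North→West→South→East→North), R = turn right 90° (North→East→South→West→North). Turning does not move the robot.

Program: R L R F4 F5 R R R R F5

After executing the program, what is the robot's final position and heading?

Start: (row=11, col=10), facing West
  R: turn right, now facing North
  L: turn left, now facing West
  R: turn right, now facing North
  F4: move forward 0/4 (blocked), now at (row=11, col=10)
  F5: move forward 0/5 (blocked), now at (row=11, col=10)
  R: turn right, now facing East
  R: turn right, now facing South
  R: turn right, now facing West
  R: turn right, now facing North
  F5: move forward 0/5 (blocked), now at (row=11, col=10)
Final: (row=11, col=10), facing North

Answer: Final position: (row=11, col=10), facing North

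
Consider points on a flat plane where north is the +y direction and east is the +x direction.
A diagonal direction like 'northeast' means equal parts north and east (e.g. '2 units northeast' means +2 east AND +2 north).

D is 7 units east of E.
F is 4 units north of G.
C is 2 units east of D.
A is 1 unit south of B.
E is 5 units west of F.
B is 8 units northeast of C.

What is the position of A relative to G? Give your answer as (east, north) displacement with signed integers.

Answer: A is at (east=12, north=11) relative to G.

Derivation:
Place G at the origin (east=0, north=0).
  F is 4 units north of G: delta (east=+0, north=+4); F at (east=0, north=4).
  E is 5 units west of F: delta (east=-5, north=+0); E at (east=-5, north=4).
  D is 7 units east of E: delta (east=+7, north=+0); D at (east=2, north=4).
  C is 2 units east of D: delta (east=+2, north=+0); C at (east=4, north=4).
  B is 8 units northeast of C: delta (east=+8, north=+8); B at (east=12, north=12).
  A is 1 unit south of B: delta (east=+0, north=-1); A at (east=12, north=11).
Therefore A relative to G: (east=12, north=11).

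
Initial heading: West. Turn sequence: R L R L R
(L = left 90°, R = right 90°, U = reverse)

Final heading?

Answer: Final heading: North

Derivation:
Start: West
  R (right (90° clockwise)) -> North
  L (left (90° counter-clockwise)) -> West
  R (right (90° clockwise)) -> North
  L (left (90° counter-clockwise)) -> West
  R (right (90° clockwise)) -> North
Final: North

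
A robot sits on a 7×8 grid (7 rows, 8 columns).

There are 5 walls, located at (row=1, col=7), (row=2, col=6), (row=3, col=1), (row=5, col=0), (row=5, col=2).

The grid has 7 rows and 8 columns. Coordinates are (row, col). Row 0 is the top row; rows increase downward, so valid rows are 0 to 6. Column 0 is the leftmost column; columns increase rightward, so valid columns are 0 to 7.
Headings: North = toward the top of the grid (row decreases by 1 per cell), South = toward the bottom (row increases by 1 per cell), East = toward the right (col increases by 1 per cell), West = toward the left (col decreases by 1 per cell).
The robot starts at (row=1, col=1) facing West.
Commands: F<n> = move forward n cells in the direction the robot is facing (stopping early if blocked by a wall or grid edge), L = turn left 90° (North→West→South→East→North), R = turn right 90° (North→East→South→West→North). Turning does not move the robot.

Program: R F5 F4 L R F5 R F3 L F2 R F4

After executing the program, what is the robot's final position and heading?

Answer: Final position: (row=0, col=7), facing East

Derivation:
Start: (row=1, col=1), facing West
  R: turn right, now facing North
  F5: move forward 1/5 (blocked), now at (row=0, col=1)
  F4: move forward 0/4 (blocked), now at (row=0, col=1)
  L: turn left, now facing West
  R: turn right, now facing North
  F5: move forward 0/5 (blocked), now at (row=0, col=1)
  R: turn right, now facing East
  F3: move forward 3, now at (row=0, col=4)
  L: turn left, now facing North
  F2: move forward 0/2 (blocked), now at (row=0, col=4)
  R: turn right, now facing East
  F4: move forward 3/4 (blocked), now at (row=0, col=7)
Final: (row=0, col=7), facing East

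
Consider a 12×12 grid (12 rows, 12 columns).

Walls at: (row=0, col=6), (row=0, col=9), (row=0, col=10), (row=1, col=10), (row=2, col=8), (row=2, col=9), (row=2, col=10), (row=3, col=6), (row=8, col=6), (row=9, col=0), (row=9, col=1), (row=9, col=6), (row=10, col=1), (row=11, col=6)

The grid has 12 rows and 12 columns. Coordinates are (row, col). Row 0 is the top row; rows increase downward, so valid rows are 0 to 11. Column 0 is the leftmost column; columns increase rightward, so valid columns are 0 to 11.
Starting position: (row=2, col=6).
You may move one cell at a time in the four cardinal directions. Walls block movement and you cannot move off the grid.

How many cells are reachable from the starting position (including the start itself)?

Answer: Reachable cells: 130

Derivation:
BFS flood-fill from (row=2, col=6):
  Distance 0: (row=2, col=6)
  Distance 1: (row=1, col=6), (row=2, col=5), (row=2, col=7)
  Distance 2: (row=1, col=5), (row=1, col=7), (row=2, col=4), (row=3, col=5), (row=3, col=7)
  Distance 3: (row=0, col=5), (row=0, col=7), (row=1, col=4), (row=1, col=8), (row=2, col=3), (row=3, col=4), (row=3, col=8), (row=4, col=5), (row=4, col=7)
  Distance 4: (row=0, col=4), (row=0, col=8), (row=1, col=3), (row=1, col=9), (row=2, col=2), (row=3, col=3), (row=3, col=9), (row=4, col=4), (row=4, col=6), (row=4, col=8), (row=5, col=5), (row=5, col=7)
  Distance 5: (row=0, col=3), (row=1, col=2), (row=2, col=1), (row=3, col=2), (row=3, col=10), (row=4, col=3), (row=4, col=9), (row=5, col=4), (row=5, col=6), (row=5, col=8), (row=6, col=5), (row=6, col=7)
  Distance 6: (row=0, col=2), (row=1, col=1), (row=2, col=0), (row=3, col=1), (row=3, col=11), (row=4, col=2), (row=4, col=10), (row=5, col=3), (row=5, col=9), (row=6, col=4), (row=6, col=6), (row=6, col=8), (row=7, col=5), (row=7, col=7)
  Distance 7: (row=0, col=1), (row=1, col=0), (row=2, col=11), (row=3, col=0), (row=4, col=1), (row=4, col=11), (row=5, col=2), (row=5, col=10), (row=6, col=3), (row=6, col=9), (row=7, col=4), (row=7, col=6), (row=7, col=8), (row=8, col=5), (row=8, col=7)
  Distance 8: (row=0, col=0), (row=1, col=11), (row=4, col=0), (row=5, col=1), (row=5, col=11), (row=6, col=2), (row=6, col=10), (row=7, col=3), (row=7, col=9), (row=8, col=4), (row=8, col=8), (row=9, col=5), (row=9, col=7)
  Distance 9: (row=0, col=11), (row=5, col=0), (row=6, col=1), (row=6, col=11), (row=7, col=2), (row=7, col=10), (row=8, col=3), (row=8, col=9), (row=9, col=4), (row=9, col=8), (row=10, col=5), (row=10, col=7)
  Distance 10: (row=6, col=0), (row=7, col=1), (row=7, col=11), (row=8, col=2), (row=8, col=10), (row=9, col=3), (row=9, col=9), (row=10, col=4), (row=10, col=6), (row=10, col=8), (row=11, col=5), (row=11, col=7)
  Distance 11: (row=7, col=0), (row=8, col=1), (row=8, col=11), (row=9, col=2), (row=9, col=10), (row=10, col=3), (row=10, col=9), (row=11, col=4), (row=11, col=8)
  Distance 12: (row=8, col=0), (row=9, col=11), (row=10, col=2), (row=10, col=10), (row=11, col=3), (row=11, col=9)
  Distance 13: (row=10, col=11), (row=11, col=2), (row=11, col=10)
  Distance 14: (row=11, col=1), (row=11, col=11)
  Distance 15: (row=11, col=0)
  Distance 16: (row=10, col=0)
Total reachable: 130 (grid has 130 open cells total)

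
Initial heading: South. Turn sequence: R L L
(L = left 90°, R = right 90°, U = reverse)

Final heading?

Answer: Final heading: East

Derivation:
Start: South
  R (right (90° clockwise)) -> West
  L (left (90° counter-clockwise)) -> South
  L (left (90° counter-clockwise)) -> East
Final: East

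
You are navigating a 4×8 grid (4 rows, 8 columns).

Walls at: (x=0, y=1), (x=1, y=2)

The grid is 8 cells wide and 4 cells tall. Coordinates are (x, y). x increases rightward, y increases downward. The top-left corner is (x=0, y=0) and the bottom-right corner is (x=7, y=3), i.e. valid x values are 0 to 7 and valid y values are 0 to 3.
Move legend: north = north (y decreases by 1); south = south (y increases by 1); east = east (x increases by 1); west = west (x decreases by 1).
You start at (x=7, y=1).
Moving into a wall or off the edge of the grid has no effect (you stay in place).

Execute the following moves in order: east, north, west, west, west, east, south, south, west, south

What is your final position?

Start: (x=7, y=1)
  east (east): blocked, stay at (x=7, y=1)
  north (north): (x=7, y=1) -> (x=7, y=0)
  west (west): (x=7, y=0) -> (x=6, y=0)
  west (west): (x=6, y=0) -> (x=5, y=0)
  west (west): (x=5, y=0) -> (x=4, y=0)
  east (east): (x=4, y=0) -> (x=5, y=0)
  south (south): (x=5, y=0) -> (x=5, y=1)
  south (south): (x=5, y=1) -> (x=5, y=2)
  west (west): (x=5, y=2) -> (x=4, y=2)
  south (south): (x=4, y=2) -> (x=4, y=3)
Final: (x=4, y=3)

Answer: Final position: (x=4, y=3)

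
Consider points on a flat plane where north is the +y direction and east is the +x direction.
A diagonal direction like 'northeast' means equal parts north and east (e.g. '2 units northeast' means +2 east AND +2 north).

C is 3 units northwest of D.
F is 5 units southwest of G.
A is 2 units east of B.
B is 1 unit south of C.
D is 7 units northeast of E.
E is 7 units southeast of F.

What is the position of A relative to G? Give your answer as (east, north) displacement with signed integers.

Place G at the origin (east=0, north=0).
  F is 5 units southwest of G: delta (east=-5, north=-5); F at (east=-5, north=-5).
  E is 7 units southeast of F: delta (east=+7, north=-7); E at (east=2, north=-12).
  D is 7 units northeast of E: delta (east=+7, north=+7); D at (east=9, north=-5).
  C is 3 units northwest of D: delta (east=-3, north=+3); C at (east=6, north=-2).
  B is 1 unit south of C: delta (east=+0, north=-1); B at (east=6, north=-3).
  A is 2 units east of B: delta (east=+2, north=+0); A at (east=8, north=-3).
Therefore A relative to G: (east=8, north=-3).

Answer: A is at (east=8, north=-3) relative to G.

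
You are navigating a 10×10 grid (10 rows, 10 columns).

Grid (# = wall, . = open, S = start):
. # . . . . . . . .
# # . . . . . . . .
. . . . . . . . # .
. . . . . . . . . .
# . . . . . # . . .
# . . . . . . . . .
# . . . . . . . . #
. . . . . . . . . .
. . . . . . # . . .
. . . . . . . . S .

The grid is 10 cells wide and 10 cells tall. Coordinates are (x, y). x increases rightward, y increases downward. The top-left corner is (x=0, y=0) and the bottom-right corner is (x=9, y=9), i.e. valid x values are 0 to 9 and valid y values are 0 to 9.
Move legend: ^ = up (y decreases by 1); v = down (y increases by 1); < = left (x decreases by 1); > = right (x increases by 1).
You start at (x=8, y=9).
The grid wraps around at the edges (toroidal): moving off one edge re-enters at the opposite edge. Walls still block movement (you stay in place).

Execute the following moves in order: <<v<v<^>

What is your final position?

Start: (x=8, y=9)
  < (left): (x=8, y=9) -> (x=7, y=9)
  < (left): (x=7, y=9) -> (x=6, y=9)
  v (down): (x=6, y=9) -> (x=6, y=0)
  < (left): (x=6, y=0) -> (x=5, y=0)
  v (down): (x=5, y=0) -> (x=5, y=1)
  < (left): (x=5, y=1) -> (x=4, y=1)
  ^ (up): (x=4, y=1) -> (x=4, y=0)
  > (right): (x=4, y=0) -> (x=5, y=0)
Final: (x=5, y=0)

Answer: Final position: (x=5, y=0)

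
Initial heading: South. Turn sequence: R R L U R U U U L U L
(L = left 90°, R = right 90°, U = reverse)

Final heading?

Answer: Final heading: North

Derivation:
Start: South
  R (right (90° clockwise)) -> West
  R (right (90° clockwise)) -> North
  L (left (90° counter-clockwise)) -> West
  U (U-turn (180°)) -> East
  R (right (90° clockwise)) -> South
  U (U-turn (180°)) -> North
  U (U-turn (180°)) -> South
  U (U-turn (180°)) -> North
  L (left (90° counter-clockwise)) -> West
  U (U-turn (180°)) -> East
  L (left (90° counter-clockwise)) -> North
Final: North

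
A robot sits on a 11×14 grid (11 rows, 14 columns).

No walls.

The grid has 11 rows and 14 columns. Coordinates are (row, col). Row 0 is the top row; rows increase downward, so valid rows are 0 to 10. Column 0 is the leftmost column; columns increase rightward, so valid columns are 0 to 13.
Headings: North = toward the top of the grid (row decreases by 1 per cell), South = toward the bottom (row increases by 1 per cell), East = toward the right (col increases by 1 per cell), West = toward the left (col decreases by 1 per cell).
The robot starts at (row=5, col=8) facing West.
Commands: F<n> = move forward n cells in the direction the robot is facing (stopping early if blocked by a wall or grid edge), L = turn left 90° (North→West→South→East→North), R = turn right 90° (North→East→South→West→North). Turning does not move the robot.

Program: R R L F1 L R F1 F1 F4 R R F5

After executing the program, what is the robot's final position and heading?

Start: (row=5, col=8), facing West
  R: turn right, now facing North
  R: turn right, now facing East
  L: turn left, now facing North
  F1: move forward 1, now at (row=4, col=8)
  L: turn left, now facing West
  R: turn right, now facing North
  F1: move forward 1, now at (row=3, col=8)
  F1: move forward 1, now at (row=2, col=8)
  F4: move forward 2/4 (blocked), now at (row=0, col=8)
  R: turn right, now facing East
  R: turn right, now facing South
  F5: move forward 5, now at (row=5, col=8)
Final: (row=5, col=8), facing South

Answer: Final position: (row=5, col=8), facing South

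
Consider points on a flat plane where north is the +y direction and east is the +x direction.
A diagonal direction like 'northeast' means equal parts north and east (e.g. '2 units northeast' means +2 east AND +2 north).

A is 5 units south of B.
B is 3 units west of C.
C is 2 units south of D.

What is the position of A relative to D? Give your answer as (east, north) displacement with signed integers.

Answer: A is at (east=-3, north=-7) relative to D.

Derivation:
Place D at the origin (east=0, north=0).
  C is 2 units south of D: delta (east=+0, north=-2); C at (east=0, north=-2).
  B is 3 units west of C: delta (east=-3, north=+0); B at (east=-3, north=-2).
  A is 5 units south of B: delta (east=+0, north=-5); A at (east=-3, north=-7).
Therefore A relative to D: (east=-3, north=-7).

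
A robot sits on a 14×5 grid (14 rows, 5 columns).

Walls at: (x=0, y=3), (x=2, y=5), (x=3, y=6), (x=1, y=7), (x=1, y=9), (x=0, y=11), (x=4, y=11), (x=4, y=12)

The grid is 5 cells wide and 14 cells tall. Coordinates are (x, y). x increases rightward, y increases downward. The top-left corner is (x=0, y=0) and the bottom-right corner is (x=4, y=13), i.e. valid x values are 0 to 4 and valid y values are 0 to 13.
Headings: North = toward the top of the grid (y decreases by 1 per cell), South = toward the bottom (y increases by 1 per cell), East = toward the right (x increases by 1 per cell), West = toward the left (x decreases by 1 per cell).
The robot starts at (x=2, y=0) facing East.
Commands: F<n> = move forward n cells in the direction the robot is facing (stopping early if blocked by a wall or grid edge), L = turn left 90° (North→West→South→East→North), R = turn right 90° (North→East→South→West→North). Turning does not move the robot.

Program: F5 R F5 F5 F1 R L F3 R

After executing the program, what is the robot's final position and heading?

Answer: Final position: (x=4, y=10), facing West

Derivation:
Start: (x=2, y=0), facing East
  F5: move forward 2/5 (blocked), now at (x=4, y=0)
  R: turn right, now facing South
  F5: move forward 5, now at (x=4, y=5)
  F5: move forward 5, now at (x=4, y=10)
  F1: move forward 0/1 (blocked), now at (x=4, y=10)
  R: turn right, now facing West
  L: turn left, now facing South
  F3: move forward 0/3 (blocked), now at (x=4, y=10)
  R: turn right, now facing West
Final: (x=4, y=10), facing West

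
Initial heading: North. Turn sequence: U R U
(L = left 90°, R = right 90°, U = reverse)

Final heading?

Answer: Final heading: East

Derivation:
Start: North
  U (U-turn (180°)) -> South
  R (right (90° clockwise)) -> West
  U (U-turn (180°)) -> East
Final: East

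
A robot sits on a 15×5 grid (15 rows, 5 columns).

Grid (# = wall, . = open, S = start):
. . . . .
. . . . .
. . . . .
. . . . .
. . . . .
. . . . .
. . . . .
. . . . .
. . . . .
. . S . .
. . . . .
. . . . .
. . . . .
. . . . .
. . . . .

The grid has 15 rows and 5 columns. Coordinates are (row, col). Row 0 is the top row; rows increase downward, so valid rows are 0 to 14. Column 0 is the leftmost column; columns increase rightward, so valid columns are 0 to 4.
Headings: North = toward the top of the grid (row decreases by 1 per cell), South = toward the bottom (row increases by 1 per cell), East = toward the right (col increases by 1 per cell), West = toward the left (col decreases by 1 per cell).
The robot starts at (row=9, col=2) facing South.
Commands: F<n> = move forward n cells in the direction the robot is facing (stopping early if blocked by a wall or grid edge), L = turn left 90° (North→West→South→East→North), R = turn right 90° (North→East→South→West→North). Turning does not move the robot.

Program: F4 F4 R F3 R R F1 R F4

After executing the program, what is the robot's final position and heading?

Answer: Final position: (row=14, col=1), facing South

Derivation:
Start: (row=9, col=2), facing South
  F4: move forward 4, now at (row=13, col=2)
  F4: move forward 1/4 (blocked), now at (row=14, col=2)
  R: turn right, now facing West
  F3: move forward 2/3 (blocked), now at (row=14, col=0)
  R: turn right, now facing North
  R: turn right, now facing East
  F1: move forward 1, now at (row=14, col=1)
  R: turn right, now facing South
  F4: move forward 0/4 (blocked), now at (row=14, col=1)
Final: (row=14, col=1), facing South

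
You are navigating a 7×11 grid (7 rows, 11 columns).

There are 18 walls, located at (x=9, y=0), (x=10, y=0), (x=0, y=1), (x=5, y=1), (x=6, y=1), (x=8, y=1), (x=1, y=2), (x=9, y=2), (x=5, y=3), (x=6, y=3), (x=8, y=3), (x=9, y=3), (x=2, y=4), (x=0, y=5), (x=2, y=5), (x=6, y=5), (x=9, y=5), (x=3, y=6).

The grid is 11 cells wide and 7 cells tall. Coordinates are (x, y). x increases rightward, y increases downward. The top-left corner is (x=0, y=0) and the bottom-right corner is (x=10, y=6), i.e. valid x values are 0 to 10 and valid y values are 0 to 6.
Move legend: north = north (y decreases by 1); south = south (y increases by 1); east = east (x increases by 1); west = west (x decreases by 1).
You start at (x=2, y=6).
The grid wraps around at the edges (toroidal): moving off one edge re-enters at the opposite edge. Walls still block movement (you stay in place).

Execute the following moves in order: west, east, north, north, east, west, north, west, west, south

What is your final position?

Start: (x=2, y=6)
  west (west): (x=2, y=6) -> (x=1, y=6)
  east (east): (x=1, y=6) -> (x=2, y=6)
  north (north): blocked, stay at (x=2, y=6)
  north (north): blocked, stay at (x=2, y=6)
  east (east): blocked, stay at (x=2, y=6)
  west (west): (x=2, y=6) -> (x=1, y=6)
  north (north): (x=1, y=6) -> (x=1, y=5)
  west (west): blocked, stay at (x=1, y=5)
  west (west): blocked, stay at (x=1, y=5)
  south (south): (x=1, y=5) -> (x=1, y=6)
Final: (x=1, y=6)

Answer: Final position: (x=1, y=6)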